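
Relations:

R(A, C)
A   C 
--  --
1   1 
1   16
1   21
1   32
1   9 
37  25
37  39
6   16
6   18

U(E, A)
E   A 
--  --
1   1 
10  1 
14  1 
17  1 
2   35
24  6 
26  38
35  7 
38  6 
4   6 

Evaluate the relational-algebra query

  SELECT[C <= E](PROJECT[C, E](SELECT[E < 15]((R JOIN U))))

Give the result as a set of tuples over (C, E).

{(1, 1), (1, 10), (1, 14), (9, 10), (9, 14)}

R ⋈ U (natural join on A): {(1, 1, 1), (1, 1, 10), (1, 1, 14), (1, 1, 17), (1, 16, 1), (1, 16, 10), (1, 16, 14), (1, 16, 17), (1, 21, 1), (1, 21, 10), (1, 21, 14), (1, 21, 17), (1, 32, 1), (1, 32, 10), (1, 32, 14), (1, 32, 17), (1, 9, 1), (1, 9, 10), (1, 9, 14), (1, 9, 17), (6, 16, 24), (6, 16, 38), (6, 16, 4), (6, 18, 24), (6, 18, 38), (6, 18, 4)}
σ[E < 15]: keep tuples satisfying E < 15 → {(1, 1, 1), (1, 1, 10), (1, 1, 14), (1, 16, 1), (1, 16, 10), (1, 16, 14), (1, 21, 1), (1, 21, 10), (1, 21, 14), (1, 32, 1), (1, 32, 10), (1, 32, 14), (1, 9, 1), (1, 9, 10), (1, 9, 14), (6, 16, 4), (6, 18, 4)}
Projecting to C, E: {(1, 1), (1, 10), (1, 14), (16, 1), (16, 10), (16, 14), (16, 4), (18, 4), (21, 1), (21, 10), (21, 14), (32, 1), (32, 10), (32, 14), (9, 1), (9, 10), (9, 14)}
σ[C <= E]: keep tuples satisfying C <= E → {(1, 1), (1, 10), (1, 14), (9, 10), (9, 14)}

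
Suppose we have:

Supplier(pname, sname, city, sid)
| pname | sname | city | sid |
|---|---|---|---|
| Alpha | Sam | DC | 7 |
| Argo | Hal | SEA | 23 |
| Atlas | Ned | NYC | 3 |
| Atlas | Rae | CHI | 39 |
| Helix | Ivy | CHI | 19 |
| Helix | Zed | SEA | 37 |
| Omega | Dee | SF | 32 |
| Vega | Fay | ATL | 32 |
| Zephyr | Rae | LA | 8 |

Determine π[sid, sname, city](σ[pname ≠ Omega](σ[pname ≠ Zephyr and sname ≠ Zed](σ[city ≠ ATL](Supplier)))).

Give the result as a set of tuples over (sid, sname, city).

{(19, Ivy, CHI), (23, Hal, SEA), (3, Ned, NYC), (39, Rae, CHI), (7, Sam, DC)}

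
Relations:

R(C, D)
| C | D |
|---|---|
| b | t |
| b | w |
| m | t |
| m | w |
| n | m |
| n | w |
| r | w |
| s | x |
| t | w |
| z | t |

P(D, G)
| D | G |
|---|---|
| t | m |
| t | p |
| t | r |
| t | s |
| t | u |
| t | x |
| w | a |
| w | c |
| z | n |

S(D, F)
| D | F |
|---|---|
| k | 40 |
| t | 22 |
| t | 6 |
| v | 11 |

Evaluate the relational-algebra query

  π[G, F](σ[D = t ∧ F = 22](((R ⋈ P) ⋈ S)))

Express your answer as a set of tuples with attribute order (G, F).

Natural join on D: {(b, t, m), (b, t, p), (b, t, r), (b, t, s), (b, t, u), (b, t, x), (b, w, a), (b, w, c), (m, t, m), (m, t, p), (m, t, r), (m, t, s), (m, t, u), (m, t, x), (m, w, a), (m, w, c), (n, w, a), (n, w, c), (r, w, a), (r, w, c), (t, w, a), (t, w, c), (z, t, m), (z, t, p), (z, t, r), (z, t, s), (z, t, u), (z, t, x)}
Natural join on D: {(b, t, m, 22), (b, t, m, 6), (b, t, p, 22), (b, t, p, 6), (b, t, r, 22), (b, t, r, 6), (b, t, s, 22), (b, t, s, 6), (b, t, u, 22), (b, t, u, 6), (b, t, x, 22), (b, t, x, 6), (m, t, m, 22), (m, t, m, 6), (m, t, p, 22), (m, t, p, 6), (m, t, r, 22), (m, t, r, 6), (m, t, s, 22), (m, t, s, 6), (m, t, u, 22), (m, t, u, 6), (m, t, x, 22), (m, t, x, 6), (z, t, m, 22), (z, t, m, 6), (z, t, p, 22), (z, t, p, 6), (z, t, r, 22), (z, t, r, 6), (z, t, s, 22), (z, t, s, 6), (z, t, u, 22), (z, t, u, 6), (z, t, x, 22), (z, t, x, 6)}
Selection D = t ∧ F = 22: {(b, t, m, 22), (b, t, p, 22), (b, t, r, 22), (b, t, s, 22), (b, t, u, 22), (b, t, x, 22), (m, t, m, 22), (m, t, p, 22), (m, t, r, 22), (m, t, s, 22), (m, t, u, 22), (m, t, x, 22), (z, t, m, 22), (z, t, p, 22), (z, t, r, 22), (z, t, s, 22), (z, t, u, 22), (z, t, x, 22)}
Projecting to G, F (12 duplicate(s) eliminated): {(m, 22), (p, 22), (r, 22), (s, 22), (u, 22), (x, 22)}

{(m, 22), (p, 22), (r, 22), (s, 22), (u, 22), (x, 22)}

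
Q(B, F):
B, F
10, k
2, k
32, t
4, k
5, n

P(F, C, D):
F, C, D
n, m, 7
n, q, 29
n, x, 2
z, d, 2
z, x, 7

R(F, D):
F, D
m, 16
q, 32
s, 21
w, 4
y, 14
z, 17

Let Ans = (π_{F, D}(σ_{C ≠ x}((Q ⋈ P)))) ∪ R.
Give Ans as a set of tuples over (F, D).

Q ⋈ P (natural join on F): {(5, n, m, 7), (5, n, q, 29), (5, n, x, 2)}
σ[C ≠ x]: keep tuples satisfying C ≠ x → {(5, n, m, 7), (5, n, q, 29)}
π[F, D]: project onto (F, D) → {(n, 29), (n, 7)}
Union: {(n, 29), (n, 7)} with {(m, 16), (q, 32), (s, 21), (w, 4), (y, 14), (z, 17)} → {(m, 16), (n, 29), (n, 7), (q, 32), (s, 21), (w, 4), (y, 14), (z, 17)}

{(m, 16), (n, 29), (n, 7), (q, 32), (s, 21), (w, 4), (y, 14), (z, 17)}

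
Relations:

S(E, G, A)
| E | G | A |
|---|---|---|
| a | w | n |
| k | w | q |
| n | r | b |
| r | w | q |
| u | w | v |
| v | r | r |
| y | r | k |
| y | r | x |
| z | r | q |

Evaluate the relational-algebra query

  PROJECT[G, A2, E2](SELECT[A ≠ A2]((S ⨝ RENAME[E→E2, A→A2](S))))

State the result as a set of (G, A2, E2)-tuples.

ρ[E→E2, A→A2]: schema becomes (E2, G, A2); tuples unchanged.
Natural join on G: {(a, w, n, a, n), (a, w, n, k, q), (a, w, n, r, q), (a, w, n, u, v), (k, w, q, a, n), (k, w, q, k, q), (k, w, q, r, q), (k, w, q, u, v), (n, r, b, n, b), (n, r, b, v, r), (n, r, b, y, k), (n, r, b, y, x), (n, r, b, z, q), (r, w, q, a, n), (r, w, q, k, q), (r, w, q, r, q), (r, w, q, u, v), (u, w, v, a, n), (u, w, v, k, q), (u, w, v, r, q), (u, w, v, u, v), (v, r, r, n, b), (v, r, r, v, r), (v, r, r, y, k), (v, r, r, y, x), (v, r, r, z, q), (y, r, k, n, b), (y, r, k, v, r), (y, r, k, y, k), (y, r, k, y, x), (y, r, k, z, q), (y, r, x, n, b), (y, r, x, v, r), (y, r, x, y, k), (y, r, x, y, x), (y, r, x, z, q), (z, r, q, n, b), (z, r, q, v, r), (z, r, q, y, k), (z, r, q, y, x), (z, r, q, z, q)}
Filtering on A ≠ A2 leaves {(a, w, n, k, q), (a, w, n, r, q), (a, w, n, u, v), (k, w, q, a, n), (k, w, q, u, v), (n, r, b, v, r), (n, r, b, y, k), (n, r, b, y, x), (n, r, b, z, q), (r, w, q, a, n), (r, w, q, u, v), (u, w, v, a, n), (u, w, v, k, q), (u, w, v, r, q), (v, r, r, n, b), (v, r, r, y, k), (v, r, r, y, x), (v, r, r, z, q), (y, r, k, n, b), (y, r, k, v, r), (y, r, k, y, x), (y, r, k, z, q), (y, r, x, n, b), (y, r, x, v, r), (y, r, x, y, k), (y, r, x, z, q), (z, r, q, n, b), (z, r, q, v, r), (z, r, q, y, k), (z, r, q, y, x)}.
Projecting to G, A2, E2 (21 duplicate(s) eliminated): {(r, b, n), (r, k, y), (r, q, z), (r, r, v), (r, x, y), (w, n, a), (w, q, k), (w, q, r), (w, v, u)}

{(r, b, n), (r, k, y), (r, q, z), (r, r, v), (r, x, y), (w, n, a), (w, q, k), (w, q, r), (w, v, u)}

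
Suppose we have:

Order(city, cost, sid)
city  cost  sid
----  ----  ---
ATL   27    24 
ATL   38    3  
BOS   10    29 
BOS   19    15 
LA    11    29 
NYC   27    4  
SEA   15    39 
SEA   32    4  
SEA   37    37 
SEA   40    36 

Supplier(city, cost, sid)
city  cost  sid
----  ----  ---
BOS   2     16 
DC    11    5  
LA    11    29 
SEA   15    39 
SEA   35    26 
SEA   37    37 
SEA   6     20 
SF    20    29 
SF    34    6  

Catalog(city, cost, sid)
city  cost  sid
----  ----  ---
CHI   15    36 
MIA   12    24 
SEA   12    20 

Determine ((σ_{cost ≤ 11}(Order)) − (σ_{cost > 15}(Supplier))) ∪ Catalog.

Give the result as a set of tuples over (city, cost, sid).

Filtering on cost ≤ 11 leaves {(BOS, 10, 29), (LA, 11, 29)}.
Filtering on cost > 15 leaves {(SEA, 35, 26), (SEA, 37, 37), (SF, 20, 29), (SF, 34, 6)}.
Taking the difference: {(BOS, 10, 29), (LA, 11, 29)}
Taking the union: {(BOS, 10, 29), (CHI, 15, 36), (LA, 11, 29), (MIA, 12, 24), (SEA, 12, 20)}

{(BOS, 10, 29), (CHI, 15, 36), (LA, 11, 29), (MIA, 12, 24), (SEA, 12, 20)}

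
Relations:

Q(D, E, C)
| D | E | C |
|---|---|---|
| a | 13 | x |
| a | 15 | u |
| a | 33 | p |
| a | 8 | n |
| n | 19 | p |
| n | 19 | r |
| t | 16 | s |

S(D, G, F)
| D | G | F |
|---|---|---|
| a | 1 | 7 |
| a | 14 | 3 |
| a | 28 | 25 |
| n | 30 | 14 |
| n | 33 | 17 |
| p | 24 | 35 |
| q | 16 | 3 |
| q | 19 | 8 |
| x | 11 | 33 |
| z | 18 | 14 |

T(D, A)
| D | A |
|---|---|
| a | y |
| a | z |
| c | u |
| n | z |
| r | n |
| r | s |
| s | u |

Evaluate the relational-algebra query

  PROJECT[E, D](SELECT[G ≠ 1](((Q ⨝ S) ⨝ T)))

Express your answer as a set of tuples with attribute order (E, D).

{(13, a), (15, a), (19, n), (33, a), (8, a)}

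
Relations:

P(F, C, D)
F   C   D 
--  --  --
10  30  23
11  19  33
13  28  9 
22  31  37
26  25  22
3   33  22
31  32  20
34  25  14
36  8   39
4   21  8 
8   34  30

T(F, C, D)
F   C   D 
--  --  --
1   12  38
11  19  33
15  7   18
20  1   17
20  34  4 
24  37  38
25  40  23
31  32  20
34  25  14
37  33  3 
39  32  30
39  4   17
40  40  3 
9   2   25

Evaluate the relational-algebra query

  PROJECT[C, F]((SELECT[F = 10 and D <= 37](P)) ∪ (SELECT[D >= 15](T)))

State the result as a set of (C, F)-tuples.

{(1, 20), (12, 1), (19, 11), (2, 9), (30, 10), (32, 31), (32, 39), (37, 24), (4, 39), (40, 25), (7, 15)}

Apply σ_{F = 10 and D <= 37}; surviving tuples: {(10, 30, 23)}
Apply σ_{D >= 15}; surviving tuples: {(1, 12, 38), (11, 19, 33), (15, 7, 18), (20, 1, 17), (24, 37, 38), (25, 40, 23), (31, 32, 20), (39, 32, 30), (39, 4, 17), (9, 2, 25)}
Union: {(10, 30, 23)} with {(1, 12, 38), (11, 19, 33), (15, 7, 18), (20, 1, 17), (24, 37, 38), (25, 40, 23), (31, 32, 20), (39, 32, 30), (39, 4, 17), (9, 2, 25)} → {(1, 12, 38), (10, 30, 23), (11, 19, 33), (15, 7, 18), (20, 1, 17), (24, 37, 38), (25, 40, 23), (31, 32, 20), (39, 32, 30), (39, 4, 17), (9, 2, 25)}
Projecting to C, F: {(1, 20), (12, 1), (19, 11), (2, 9), (30, 10), (32, 31), (32, 39), (37, 24), (4, 39), (40, 25), (7, 15)}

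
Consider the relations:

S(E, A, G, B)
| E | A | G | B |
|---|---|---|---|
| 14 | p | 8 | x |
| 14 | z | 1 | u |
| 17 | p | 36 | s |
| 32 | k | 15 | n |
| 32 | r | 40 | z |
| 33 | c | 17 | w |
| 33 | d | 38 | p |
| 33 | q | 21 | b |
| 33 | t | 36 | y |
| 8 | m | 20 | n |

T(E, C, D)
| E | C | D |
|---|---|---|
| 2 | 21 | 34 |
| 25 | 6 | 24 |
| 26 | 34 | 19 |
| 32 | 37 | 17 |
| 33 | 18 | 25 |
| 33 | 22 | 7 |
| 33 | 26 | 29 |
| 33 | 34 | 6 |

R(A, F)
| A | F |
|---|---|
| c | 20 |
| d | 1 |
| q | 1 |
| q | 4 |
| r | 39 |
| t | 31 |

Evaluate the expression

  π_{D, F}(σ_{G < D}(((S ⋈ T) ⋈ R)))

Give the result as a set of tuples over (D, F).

{(25, 1), (25, 20), (25, 4), (29, 1), (29, 20), (29, 4)}

Joining S and T on E yields {(32, k, 15, n, 37, 17), (32, r, 40, z, 37, 17), (33, c, 17, w, 18, 25), (33, c, 17, w, 22, 7), (33, c, 17, w, 26, 29), (33, c, 17, w, 34, 6), (33, d, 38, p, 18, 25), (33, d, 38, p, 22, 7), (33, d, 38, p, 26, 29), (33, d, 38, p, 34, 6), (33, q, 21, b, 18, 25), (33, q, 21, b, 22, 7), (33, q, 21, b, 26, 29), (33, q, 21, b, 34, 6), (33, t, 36, y, 18, 25), (33, t, 36, y, 22, 7), (33, t, 36, y, 26, 29), (33, t, 36, y, 34, 6)}.
Joining (S ⋈ T) and R on A yields {(32, r, 40, z, 37, 17, 39), (33, c, 17, w, 18, 25, 20), (33, c, 17, w, 22, 7, 20), (33, c, 17, w, 26, 29, 20), (33, c, 17, w, 34, 6, 20), (33, d, 38, p, 18, 25, 1), (33, d, 38, p, 22, 7, 1), (33, d, 38, p, 26, 29, 1), (33, d, 38, p, 34, 6, 1), (33, q, 21, b, 18, 25, 1), (33, q, 21, b, 18, 25, 4), (33, q, 21, b, 22, 7, 1), (33, q, 21, b, 22, 7, 4), (33, q, 21, b, 26, 29, 1), (33, q, 21, b, 26, 29, 4), (33, q, 21, b, 34, 6, 1), (33, q, 21, b, 34, 6, 4), (33, t, 36, y, 18, 25, 31), (33, t, 36, y, 22, 7, 31), (33, t, 36, y, 26, 29, 31), (33, t, 36, y, 34, 6, 31)}.
Filtering on G < D leaves {(33, c, 17, w, 18, 25, 20), (33, c, 17, w, 26, 29, 20), (33, q, 21, b, 18, 25, 1), (33, q, 21, b, 18, 25, 4), (33, q, 21, b, 26, 29, 1), (33, q, 21, b, 26, 29, 4)}.
Projecting to D, F: {(25, 1), (25, 20), (25, 4), (29, 1), (29, 20), (29, 4)}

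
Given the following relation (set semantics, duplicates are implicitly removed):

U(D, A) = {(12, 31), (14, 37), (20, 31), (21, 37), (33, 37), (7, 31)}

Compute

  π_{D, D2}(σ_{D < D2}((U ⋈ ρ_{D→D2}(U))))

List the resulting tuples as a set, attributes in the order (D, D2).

{(12, 20), (14, 21), (14, 33), (21, 33), (7, 12), (7, 20)}

ρ[D→D2]: schema becomes (D2, A); tuples unchanged.
Natural join on A: {(12, 31, 12), (12, 31, 20), (12, 31, 7), (14, 37, 14), (14, 37, 21), (14, 37, 33), (20, 31, 12), (20, 31, 20), (20, 31, 7), (21, 37, 14), (21, 37, 21), (21, 37, 33), (33, 37, 14), (33, 37, 21), (33, 37, 33), (7, 31, 12), (7, 31, 20), (7, 31, 7)}
Filtering on D < D2 leaves {(12, 31, 20), (14, 37, 21), (14, 37, 33), (21, 37, 33), (7, 31, 12), (7, 31, 20)}.
Keep only column(s) D, D2: {(12, 20), (14, 21), (14, 33), (21, 33), (7, 12), (7, 20)}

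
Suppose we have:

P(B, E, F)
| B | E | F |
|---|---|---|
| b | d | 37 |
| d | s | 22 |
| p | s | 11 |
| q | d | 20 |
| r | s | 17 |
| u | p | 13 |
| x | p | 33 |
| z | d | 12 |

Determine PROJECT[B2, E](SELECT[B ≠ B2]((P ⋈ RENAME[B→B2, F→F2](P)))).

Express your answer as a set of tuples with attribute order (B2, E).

{(b, d), (d, s), (p, s), (q, d), (r, s), (u, p), (x, p), (z, d)}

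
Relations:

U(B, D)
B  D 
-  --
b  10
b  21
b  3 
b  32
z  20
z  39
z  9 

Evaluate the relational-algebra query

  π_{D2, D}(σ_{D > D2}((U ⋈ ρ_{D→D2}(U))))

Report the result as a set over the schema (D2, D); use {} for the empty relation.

ρ[D→D2]: schema becomes (B, D2); tuples unchanged.
U ⋈ ρ_{D→D2}(U) (natural join on B): {(b, 10, 10), (b, 10, 21), (b, 10, 3), (b, 10, 32), (b, 21, 10), (b, 21, 21), (b, 21, 3), (b, 21, 32), (b, 3, 10), (b, 3, 21), (b, 3, 3), (b, 3, 32), (b, 32, 10), (b, 32, 21), (b, 32, 3), (b, 32, 32), (z, 20, 20), (z, 20, 39), (z, 20, 9), (z, 39, 20), (z, 39, 39), (z, 39, 9), (z, 9, 20), (z, 9, 39), (z, 9, 9)}
Selection D > D2: {(b, 10, 3), (b, 21, 10), (b, 21, 3), (b, 32, 10), (b, 32, 21), (b, 32, 3), (z, 20, 9), (z, 39, 20), (z, 39, 9)}
π[D2, D]: project onto (D2, D) → {(10, 21), (10, 32), (20, 39), (21, 32), (3, 10), (3, 21), (3, 32), (9, 20), (9, 39)}

{(10, 21), (10, 32), (20, 39), (21, 32), (3, 10), (3, 21), (3, 32), (9, 20), (9, 39)}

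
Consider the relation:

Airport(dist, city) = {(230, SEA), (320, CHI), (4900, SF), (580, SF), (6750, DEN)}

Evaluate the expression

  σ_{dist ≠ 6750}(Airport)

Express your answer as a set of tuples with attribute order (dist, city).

{(230, SEA), (320, CHI), (4900, SF), (580, SF)}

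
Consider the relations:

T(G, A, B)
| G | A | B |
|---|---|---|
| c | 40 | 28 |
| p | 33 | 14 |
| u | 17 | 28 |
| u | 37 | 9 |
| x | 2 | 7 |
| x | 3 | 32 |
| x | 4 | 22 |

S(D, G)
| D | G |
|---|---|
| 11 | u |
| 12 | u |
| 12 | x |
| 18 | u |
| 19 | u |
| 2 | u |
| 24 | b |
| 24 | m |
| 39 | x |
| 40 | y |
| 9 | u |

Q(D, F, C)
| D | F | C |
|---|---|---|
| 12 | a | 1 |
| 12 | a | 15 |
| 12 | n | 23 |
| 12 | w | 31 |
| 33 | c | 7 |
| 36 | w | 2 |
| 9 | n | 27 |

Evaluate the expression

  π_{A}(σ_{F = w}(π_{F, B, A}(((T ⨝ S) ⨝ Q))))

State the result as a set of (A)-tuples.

T ⋈ S (natural join on G): {(u, 17, 28, 11), (u, 17, 28, 12), (u, 17, 28, 18), (u, 17, 28, 19), (u, 17, 28, 2), (u, 17, 28, 9), (u, 37, 9, 11), (u, 37, 9, 12), (u, 37, 9, 18), (u, 37, 9, 19), (u, 37, 9, 2), (u, 37, 9, 9), (x, 2, 7, 12), (x, 2, 7, 39), (x, 3, 32, 12), (x, 3, 32, 39), (x, 4, 22, 12), (x, 4, 22, 39)}
(T ⨝ S) ⋈ Q (natural join on D): {(u, 17, 28, 12, a, 1), (u, 17, 28, 12, a, 15), (u, 17, 28, 12, n, 23), (u, 17, 28, 12, w, 31), (u, 17, 28, 9, n, 27), (u, 37, 9, 12, a, 1), (u, 37, 9, 12, a, 15), (u, 37, 9, 12, n, 23), (u, 37, 9, 12, w, 31), (u, 37, 9, 9, n, 27), (x, 2, 7, 12, a, 1), (x, 2, 7, 12, a, 15), (x, 2, 7, 12, n, 23), (x, 2, 7, 12, w, 31), (x, 3, 32, 12, a, 1), (x, 3, 32, 12, a, 15), (x, 3, 32, 12, n, 23), (x, 3, 32, 12, w, 31), (x, 4, 22, 12, a, 1), (x, 4, 22, 12, a, 15), (x, 4, 22, 12, n, 23), (x, 4, 22, 12, w, 31)}
π_{F, B, A} gives {(a, 22, 4), (a, 28, 17), (a, 32, 3), (a, 7, 2), (a, 9, 37), (n, 22, 4), (n, 28, 17), (n, 32, 3), (n, 7, 2), (n, 9, 37), (w, 22, 4), (w, 28, 17), (w, 32, 3), (w, 7, 2), (w, 9, 37)} (7 duplicate(s) eliminated).
Filtering on F = w leaves {(w, 22, 4), (w, 28, 17), (w, 32, 3), (w, 7, 2), (w, 9, 37)}.
π_{A} gives {17, 2, 3, 37, 4}.

{17, 2, 3, 37, 4}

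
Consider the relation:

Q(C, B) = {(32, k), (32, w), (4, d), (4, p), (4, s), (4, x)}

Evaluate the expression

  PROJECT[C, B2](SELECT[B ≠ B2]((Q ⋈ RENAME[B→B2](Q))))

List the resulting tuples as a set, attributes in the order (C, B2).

ρ[B→B2]: schema becomes (C, B2); tuples unchanged.
Joining Q and RENAME[B→B2](Q) on C yields {(32, k, k), (32, k, w), (32, w, k), (32, w, w), (4, d, d), (4, d, p), (4, d, s), (4, d, x), (4, p, d), (4, p, p), (4, p, s), (4, p, x), (4, s, d), (4, s, p), (4, s, s), (4, s, x), (4, x, d), (4, x, p), (4, x, s), (4, x, x)}.
σ[B ≠ B2]: keep tuples satisfying B ≠ B2 → {(32, k, w), (32, w, k), (4, d, p), (4, d, s), (4, d, x), (4, p, d), (4, p, s), (4, p, x), (4, s, d), (4, s, p), (4, s, x), (4, x, d), (4, x, p), (4, x, s)}
Projecting to C, B2 (8 duplicate(s) eliminated): {(32, k), (32, w), (4, d), (4, p), (4, s), (4, x)}

{(32, k), (32, w), (4, d), (4, p), (4, s), (4, x)}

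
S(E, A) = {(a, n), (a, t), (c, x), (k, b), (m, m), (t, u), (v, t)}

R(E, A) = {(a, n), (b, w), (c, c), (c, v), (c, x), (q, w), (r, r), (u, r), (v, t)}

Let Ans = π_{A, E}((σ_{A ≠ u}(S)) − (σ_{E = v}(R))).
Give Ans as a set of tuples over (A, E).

{(b, k), (m, m), (n, a), (t, a), (x, c)}

Filtering on A ≠ u leaves {(a, n), (a, t), (c, x), (k, b), (m, m), (v, t)}.
Filtering on E = v leaves {(v, t)}.
Difference: {(a, n), (a, t), (c, x), (k, b), (m, m), (v, t)} with {(v, t)} → {(a, n), (a, t), (c, x), (k, b), (m, m)}
Projecting to A, E: {(b, k), (m, m), (n, a), (t, a), (x, c)}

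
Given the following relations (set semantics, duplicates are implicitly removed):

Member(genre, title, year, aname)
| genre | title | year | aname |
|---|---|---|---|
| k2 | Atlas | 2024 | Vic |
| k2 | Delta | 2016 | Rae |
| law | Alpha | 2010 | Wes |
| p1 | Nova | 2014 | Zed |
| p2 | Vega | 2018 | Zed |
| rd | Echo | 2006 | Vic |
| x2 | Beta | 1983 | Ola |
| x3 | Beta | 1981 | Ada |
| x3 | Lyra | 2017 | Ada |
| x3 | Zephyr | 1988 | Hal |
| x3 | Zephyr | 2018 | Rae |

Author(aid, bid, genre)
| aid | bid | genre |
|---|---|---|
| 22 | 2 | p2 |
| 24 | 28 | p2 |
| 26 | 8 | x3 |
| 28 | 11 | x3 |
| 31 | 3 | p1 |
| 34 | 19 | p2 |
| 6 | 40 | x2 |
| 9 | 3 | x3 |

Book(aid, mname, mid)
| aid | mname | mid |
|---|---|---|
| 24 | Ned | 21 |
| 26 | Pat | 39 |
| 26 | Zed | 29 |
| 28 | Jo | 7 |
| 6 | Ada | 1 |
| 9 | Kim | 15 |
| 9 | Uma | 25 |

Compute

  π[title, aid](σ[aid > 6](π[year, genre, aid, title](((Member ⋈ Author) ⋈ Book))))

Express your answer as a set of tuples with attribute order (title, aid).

{(Beta, 26), (Beta, 28), (Beta, 9), (Lyra, 26), (Lyra, 28), (Lyra, 9), (Vega, 24), (Zephyr, 26), (Zephyr, 28), (Zephyr, 9)}

Natural join on genre: {(p1, Nova, 2014, Zed, 31, 3), (p2, Vega, 2018, Zed, 22, 2), (p2, Vega, 2018, Zed, 24, 28), (p2, Vega, 2018, Zed, 34, 19), (x2, Beta, 1983, Ola, 6, 40), (x3, Beta, 1981, Ada, 26, 8), (x3, Beta, 1981, Ada, 28, 11), (x3, Beta, 1981, Ada, 9, 3), (x3, Lyra, 2017, Ada, 26, 8), (x3, Lyra, 2017, Ada, 28, 11), (x3, Lyra, 2017, Ada, 9, 3), (x3, Zephyr, 1988, Hal, 26, 8), (x3, Zephyr, 1988, Hal, 28, 11), (x3, Zephyr, 1988, Hal, 9, 3), (x3, Zephyr, 2018, Rae, 26, 8), (x3, Zephyr, 2018, Rae, 28, 11), (x3, Zephyr, 2018, Rae, 9, 3)}
Natural join on aid: {(p2, Vega, 2018, Zed, 24, 28, Ned, 21), (x2, Beta, 1983, Ola, 6, 40, Ada, 1), (x3, Beta, 1981, Ada, 26, 8, Pat, 39), (x3, Beta, 1981, Ada, 26, 8, Zed, 29), (x3, Beta, 1981, Ada, 28, 11, Jo, 7), (x3, Beta, 1981, Ada, 9, 3, Kim, 15), (x3, Beta, 1981, Ada, 9, 3, Uma, 25), (x3, Lyra, 2017, Ada, 26, 8, Pat, 39), (x3, Lyra, 2017, Ada, 26, 8, Zed, 29), (x3, Lyra, 2017, Ada, 28, 11, Jo, 7), (x3, Lyra, 2017, Ada, 9, 3, Kim, 15), (x3, Lyra, 2017, Ada, 9, 3, Uma, 25), (x3, Zephyr, 1988, Hal, 26, 8, Pat, 39), (x3, Zephyr, 1988, Hal, 26, 8, Zed, 29), (x3, Zephyr, 1988, Hal, 28, 11, Jo, 7), (x3, Zephyr, 1988, Hal, 9, 3, Kim, 15), (x3, Zephyr, 1988, Hal, 9, 3, Uma, 25), (x3, Zephyr, 2018, Rae, 26, 8, Pat, 39), (x3, Zephyr, 2018, Rae, 26, 8, Zed, 29), (x3, Zephyr, 2018, Rae, 28, 11, Jo, 7), (x3, Zephyr, 2018, Rae, 9, 3, Kim, 15), (x3, Zephyr, 2018, Rae, 9, 3, Uma, 25)}
π_{year, genre, aid, title} gives {(1981, x3, 26, Beta), (1981, x3, 28, Beta), (1981, x3, 9, Beta), (1983, x2, 6, Beta), (1988, x3, 26, Zephyr), (1988, x3, 28, Zephyr), (1988, x3, 9, Zephyr), (2017, x3, 26, Lyra), (2017, x3, 28, Lyra), (2017, x3, 9, Lyra), (2018, p2, 24, Vega), (2018, x3, 26, Zephyr), (2018, x3, 28, Zephyr), (2018, x3, 9, Zephyr)} (8 duplicate(s) eliminated).
Selection aid > 6: {(1981, x3, 26, Beta), (1981, x3, 28, Beta), (1981, x3, 9, Beta), (1988, x3, 26, Zephyr), (1988, x3, 28, Zephyr), (1988, x3, 9, Zephyr), (2017, x3, 26, Lyra), (2017, x3, 28, Lyra), (2017, x3, 9, Lyra), (2018, p2, 24, Vega), (2018, x3, 26, Zephyr), (2018, x3, 28, Zephyr), (2018, x3, 9, Zephyr)}
π_{title, aid} gives {(Beta, 26), (Beta, 28), (Beta, 9), (Lyra, 26), (Lyra, 28), (Lyra, 9), (Vega, 24), (Zephyr, 26), (Zephyr, 28), (Zephyr, 9)} (3 duplicate(s) eliminated).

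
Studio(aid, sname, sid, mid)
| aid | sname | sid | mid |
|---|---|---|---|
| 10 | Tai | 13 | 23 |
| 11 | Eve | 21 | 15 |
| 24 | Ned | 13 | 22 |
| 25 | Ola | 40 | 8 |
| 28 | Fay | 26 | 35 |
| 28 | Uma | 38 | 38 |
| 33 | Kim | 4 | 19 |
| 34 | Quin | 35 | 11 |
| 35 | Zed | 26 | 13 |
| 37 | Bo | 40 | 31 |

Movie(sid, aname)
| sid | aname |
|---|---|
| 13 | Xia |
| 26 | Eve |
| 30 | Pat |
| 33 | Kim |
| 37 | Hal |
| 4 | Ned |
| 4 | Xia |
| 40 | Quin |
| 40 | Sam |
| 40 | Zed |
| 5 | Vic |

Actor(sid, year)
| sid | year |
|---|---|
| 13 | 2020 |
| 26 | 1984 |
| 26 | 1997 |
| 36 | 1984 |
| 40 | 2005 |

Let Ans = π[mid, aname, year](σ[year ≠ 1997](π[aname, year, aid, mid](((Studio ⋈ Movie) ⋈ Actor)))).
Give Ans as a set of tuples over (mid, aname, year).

{(13, Eve, 1984), (22, Xia, 2020), (23, Xia, 2020), (31, Quin, 2005), (31, Sam, 2005), (31, Zed, 2005), (35, Eve, 1984), (8, Quin, 2005), (8, Sam, 2005), (8, Zed, 2005)}

Joining Studio and Movie on sid yields {(10, Tai, 13, 23, Xia), (24, Ned, 13, 22, Xia), (25, Ola, 40, 8, Quin), (25, Ola, 40, 8, Sam), (25, Ola, 40, 8, Zed), (28, Fay, 26, 35, Eve), (33, Kim, 4, 19, Ned), (33, Kim, 4, 19, Xia), (35, Zed, 26, 13, Eve), (37, Bo, 40, 31, Quin), (37, Bo, 40, 31, Sam), (37, Bo, 40, 31, Zed)}.
Joining (Studio ⋈ Movie) and Actor on sid yields {(10, Tai, 13, 23, Xia, 2020), (24, Ned, 13, 22, Xia, 2020), (25, Ola, 40, 8, Quin, 2005), (25, Ola, 40, 8, Sam, 2005), (25, Ola, 40, 8, Zed, 2005), (28, Fay, 26, 35, Eve, 1984), (28, Fay, 26, 35, Eve, 1997), (35, Zed, 26, 13, Eve, 1984), (35, Zed, 26, 13, Eve, 1997), (37, Bo, 40, 31, Quin, 2005), (37, Bo, 40, 31, Sam, 2005), (37, Bo, 40, 31, Zed, 2005)}.
Keep only column(s) aname, year, aid, mid: {(Eve, 1984, 28, 35), (Eve, 1984, 35, 13), (Eve, 1997, 28, 35), (Eve, 1997, 35, 13), (Quin, 2005, 25, 8), (Quin, 2005, 37, 31), (Sam, 2005, 25, 8), (Sam, 2005, 37, 31), (Xia, 2020, 10, 23), (Xia, 2020, 24, 22), (Zed, 2005, 25, 8), (Zed, 2005, 37, 31)}
σ[year ≠ 1997]: keep tuples satisfying year ≠ 1997 → {(Eve, 1984, 28, 35), (Eve, 1984, 35, 13), (Quin, 2005, 25, 8), (Quin, 2005, 37, 31), (Sam, 2005, 25, 8), (Sam, 2005, 37, 31), (Xia, 2020, 10, 23), (Xia, 2020, 24, 22), (Zed, 2005, 25, 8), (Zed, 2005, 37, 31)}
Keep only column(s) mid, aname, year: {(13, Eve, 1984), (22, Xia, 2020), (23, Xia, 2020), (31, Quin, 2005), (31, Sam, 2005), (31, Zed, 2005), (35, Eve, 1984), (8, Quin, 2005), (8, Sam, 2005), (8, Zed, 2005)}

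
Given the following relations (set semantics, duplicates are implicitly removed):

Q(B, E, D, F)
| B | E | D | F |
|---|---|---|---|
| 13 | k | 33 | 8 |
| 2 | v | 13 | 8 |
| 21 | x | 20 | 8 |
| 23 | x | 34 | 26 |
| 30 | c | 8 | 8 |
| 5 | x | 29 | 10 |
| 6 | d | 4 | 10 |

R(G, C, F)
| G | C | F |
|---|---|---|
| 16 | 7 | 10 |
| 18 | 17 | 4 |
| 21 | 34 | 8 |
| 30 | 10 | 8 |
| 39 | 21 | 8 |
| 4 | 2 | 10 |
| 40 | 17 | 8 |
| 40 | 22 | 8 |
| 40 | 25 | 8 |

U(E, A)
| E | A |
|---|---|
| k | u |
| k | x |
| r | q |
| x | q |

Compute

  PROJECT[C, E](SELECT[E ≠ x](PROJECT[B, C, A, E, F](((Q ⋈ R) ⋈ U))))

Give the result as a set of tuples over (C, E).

Joining Q and R on F yields {(13, k, 33, 8, 21, 34), (13, k, 33, 8, 30, 10), (13, k, 33, 8, 39, 21), (13, k, 33, 8, 40, 17), (13, k, 33, 8, 40, 22), (13, k, 33, 8, 40, 25), (2, v, 13, 8, 21, 34), (2, v, 13, 8, 30, 10), (2, v, 13, 8, 39, 21), (2, v, 13, 8, 40, 17), (2, v, 13, 8, 40, 22), (2, v, 13, 8, 40, 25), (21, x, 20, 8, 21, 34), (21, x, 20, 8, 30, 10), (21, x, 20, 8, 39, 21), (21, x, 20, 8, 40, 17), (21, x, 20, 8, 40, 22), (21, x, 20, 8, 40, 25), (30, c, 8, 8, 21, 34), (30, c, 8, 8, 30, 10), (30, c, 8, 8, 39, 21), (30, c, 8, 8, 40, 17), (30, c, 8, 8, 40, 22), (30, c, 8, 8, 40, 25), (5, x, 29, 10, 16, 7), (5, x, 29, 10, 4, 2), (6, d, 4, 10, 16, 7), (6, d, 4, 10, 4, 2)}.
Joining (Q ⋈ R) and U on E yields {(13, k, 33, 8, 21, 34, u), (13, k, 33, 8, 21, 34, x), (13, k, 33, 8, 30, 10, u), (13, k, 33, 8, 30, 10, x), (13, k, 33, 8, 39, 21, u), (13, k, 33, 8, 39, 21, x), (13, k, 33, 8, 40, 17, u), (13, k, 33, 8, 40, 17, x), (13, k, 33, 8, 40, 22, u), (13, k, 33, 8, 40, 22, x), (13, k, 33, 8, 40, 25, u), (13, k, 33, 8, 40, 25, x), (21, x, 20, 8, 21, 34, q), (21, x, 20, 8, 30, 10, q), (21, x, 20, 8, 39, 21, q), (21, x, 20, 8, 40, 17, q), (21, x, 20, 8, 40, 22, q), (21, x, 20, 8, 40, 25, q), (5, x, 29, 10, 16, 7, q), (5, x, 29, 10, 4, 2, q)}.
Projecting to B, C, A, E, F: {(13, 10, u, k, 8), (13, 10, x, k, 8), (13, 17, u, k, 8), (13, 17, x, k, 8), (13, 21, u, k, 8), (13, 21, x, k, 8), (13, 22, u, k, 8), (13, 22, x, k, 8), (13, 25, u, k, 8), (13, 25, x, k, 8), (13, 34, u, k, 8), (13, 34, x, k, 8), (21, 10, q, x, 8), (21, 17, q, x, 8), (21, 21, q, x, 8), (21, 22, q, x, 8), (21, 25, q, x, 8), (21, 34, q, x, 8), (5, 2, q, x, 10), (5, 7, q, x, 10)}
Apply σ_{E ≠ x}; surviving tuples: {(13, 10, u, k, 8), (13, 10, x, k, 8), (13, 17, u, k, 8), (13, 17, x, k, 8), (13, 21, u, k, 8), (13, 21, x, k, 8), (13, 22, u, k, 8), (13, 22, x, k, 8), (13, 25, u, k, 8), (13, 25, x, k, 8), (13, 34, u, k, 8), (13, 34, x, k, 8)}
Projecting to C, E (6 duplicate(s) eliminated): {(10, k), (17, k), (21, k), (22, k), (25, k), (34, k)}

{(10, k), (17, k), (21, k), (22, k), (25, k), (34, k)}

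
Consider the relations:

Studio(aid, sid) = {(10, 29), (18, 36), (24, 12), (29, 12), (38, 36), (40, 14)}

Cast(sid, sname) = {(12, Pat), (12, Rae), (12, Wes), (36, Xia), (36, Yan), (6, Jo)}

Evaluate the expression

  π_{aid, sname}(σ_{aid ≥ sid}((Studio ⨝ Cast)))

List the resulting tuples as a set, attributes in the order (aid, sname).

{(24, Pat), (24, Rae), (24, Wes), (29, Pat), (29, Rae), (29, Wes), (38, Xia), (38, Yan)}

Natural join on sid: {(18, 36, Xia), (18, 36, Yan), (24, 12, Pat), (24, 12, Rae), (24, 12, Wes), (29, 12, Pat), (29, 12, Rae), (29, 12, Wes), (38, 36, Xia), (38, 36, Yan)}
Selection aid ≥ sid: {(24, 12, Pat), (24, 12, Rae), (24, 12, Wes), (29, 12, Pat), (29, 12, Rae), (29, 12, Wes), (38, 36, Xia), (38, 36, Yan)}
π_{aid, sname} gives {(24, Pat), (24, Rae), (24, Wes), (29, Pat), (29, Rae), (29, Wes), (38, Xia), (38, Yan)}.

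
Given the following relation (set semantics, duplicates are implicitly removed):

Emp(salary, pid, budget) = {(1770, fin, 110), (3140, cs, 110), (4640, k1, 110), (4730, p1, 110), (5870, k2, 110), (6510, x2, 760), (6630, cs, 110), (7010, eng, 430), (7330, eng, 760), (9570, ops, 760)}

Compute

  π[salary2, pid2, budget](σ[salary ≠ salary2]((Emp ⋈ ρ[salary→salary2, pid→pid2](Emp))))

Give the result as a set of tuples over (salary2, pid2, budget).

ρ[salary→salary2, pid→pid2]: schema becomes (salary2, pid2, budget); tuples unchanged.
Joining Emp and ρ[salary→salary2, pid→pid2](Emp) on budget yields {(1770, fin, 110, 1770, fin), (1770, fin, 110, 3140, cs), (1770, fin, 110, 4640, k1), (1770, fin, 110, 4730, p1), (1770, fin, 110, 5870, k2), (1770, fin, 110, 6630, cs), (3140, cs, 110, 1770, fin), (3140, cs, 110, 3140, cs), (3140, cs, 110, 4640, k1), (3140, cs, 110, 4730, p1), (3140, cs, 110, 5870, k2), (3140, cs, 110, 6630, cs), (4640, k1, 110, 1770, fin), (4640, k1, 110, 3140, cs), (4640, k1, 110, 4640, k1), (4640, k1, 110, 4730, p1), (4640, k1, 110, 5870, k2), (4640, k1, 110, 6630, cs), (4730, p1, 110, 1770, fin), (4730, p1, 110, 3140, cs), (4730, p1, 110, 4640, k1), (4730, p1, 110, 4730, p1), (4730, p1, 110, 5870, k2), (4730, p1, 110, 6630, cs), (5870, k2, 110, 1770, fin), (5870, k2, 110, 3140, cs), (5870, k2, 110, 4640, k1), (5870, k2, 110, 4730, p1), (5870, k2, 110, 5870, k2), (5870, k2, 110, 6630, cs), (6510, x2, 760, 6510, x2), (6510, x2, 760, 7330, eng), (6510, x2, 760, 9570, ops), (6630, cs, 110, 1770, fin), (6630, cs, 110, 3140, cs), (6630, cs, 110, 4640, k1), (6630, cs, 110, 4730, p1), (6630, cs, 110, 5870, k2), (6630, cs, 110, 6630, cs), (7010, eng, 430, 7010, eng), (7330, eng, 760, 6510, x2), (7330, eng, 760, 7330, eng), (7330, eng, 760, 9570, ops), (9570, ops, 760, 6510, x2), (9570, ops, 760, 7330, eng), (9570, ops, 760, 9570, ops)}.
Apply σ_{salary ≠ salary2}; surviving tuples: {(1770, fin, 110, 3140, cs), (1770, fin, 110, 4640, k1), (1770, fin, 110, 4730, p1), (1770, fin, 110, 5870, k2), (1770, fin, 110, 6630, cs), (3140, cs, 110, 1770, fin), (3140, cs, 110, 4640, k1), (3140, cs, 110, 4730, p1), (3140, cs, 110, 5870, k2), (3140, cs, 110, 6630, cs), (4640, k1, 110, 1770, fin), (4640, k1, 110, 3140, cs), (4640, k1, 110, 4730, p1), (4640, k1, 110, 5870, k2), (4640, k1, 110, 6630, cs), (4730, p1, 110, 1770, fin), (4730, p1, 110, 3140, cs), (4730, p1, 110, 4640, k1), (4730, p1, 110, 5870, k2), (4730, p1, 110, 6630, cs), (5870, k2, 110, 1770, fin), (5870, k2, 110, 3140, cs), (5870, k2, 110, 4640, k1), (5870, k2, 110, 4730, p1), (5870, k2, 110, 6630, cs), (6510, x2, 760, 7330, eng), (6510, x2, 760, 9570, ops), (6630, cs, 110, 1770, fin), (6630, cs, 110, 3140, cs), (6630, cs, 110, 4640, k1), (6630, cs, 110, 4730, p1), (6630, cs, 110, 5870, k2), (7330, eng, 760, 6510, x2), (7330, eng, 760, 9570, ops), (9570, ops, 760, 6510, x2), (9570, ops, 760, 7330, eng)}
Projecting to salary2, pid2, budget (27 duplicate(s) eliminated): {(1770, fin, 110), (3140, cs, 110), (4640, k1, 110), (4730, p1, 110), (5870, k2, 110), (6510, x2, 760), (6630, cs, 110), (7330, eng, 760), (9570, ops, 760)}

{(1770, fin, 110), (3140, cs, 110), (4640, k1, 110), (4730, p1, 110), (5870, k2, 110), (6510, x2, 760), (6630, cs, 110), (7330, eng, 760), (9570, ops, 760)}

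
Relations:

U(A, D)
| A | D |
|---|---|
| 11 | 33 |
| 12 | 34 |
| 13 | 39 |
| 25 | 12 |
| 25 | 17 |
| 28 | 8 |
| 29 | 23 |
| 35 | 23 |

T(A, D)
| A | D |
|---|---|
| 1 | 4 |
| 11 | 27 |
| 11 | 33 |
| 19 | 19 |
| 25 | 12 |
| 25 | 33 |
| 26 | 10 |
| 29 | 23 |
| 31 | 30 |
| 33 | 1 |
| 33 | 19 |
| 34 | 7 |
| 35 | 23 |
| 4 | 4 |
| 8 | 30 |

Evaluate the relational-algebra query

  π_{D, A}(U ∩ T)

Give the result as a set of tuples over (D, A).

{(12, 25), (23, 29), (23, 35), (33, 11)}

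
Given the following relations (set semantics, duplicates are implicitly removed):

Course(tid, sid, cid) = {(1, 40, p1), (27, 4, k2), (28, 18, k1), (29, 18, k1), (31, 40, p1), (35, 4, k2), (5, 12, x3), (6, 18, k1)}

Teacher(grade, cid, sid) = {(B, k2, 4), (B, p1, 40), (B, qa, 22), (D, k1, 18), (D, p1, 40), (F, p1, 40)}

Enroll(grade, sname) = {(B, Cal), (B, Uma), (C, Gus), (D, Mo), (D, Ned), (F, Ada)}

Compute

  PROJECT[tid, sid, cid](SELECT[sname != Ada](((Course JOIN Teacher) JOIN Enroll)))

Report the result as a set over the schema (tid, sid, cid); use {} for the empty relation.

{(1, 40, p1), (27, 4, k2), (28, 18, k1), (29, 18, k1), (31, 40, p1), (35, 4, k2), (6, 18, k1)}

Natural join on sid, cid: {(1, 40, p1, B), (1, 40, p1, D), (1, 40, p1, F), (27, 4, k2, B), (28, 18, k1, D), (29, 18, k1, D), (31, 40, p1, B), (31, 40, p1, D), (31, 40, p1, F), (35, 4, k2, B), (6, 18, k1, D)}
Natural join on grade: {(1, 40, p1, B, Cal), (1, 40, p1, B, Uma), (1, 40, p1, D, Mo), (1, 40, p1, D, Ned), (1, 40, p1, F, Ada), (27, 4, k2, B, Cal), (27, 4, k2, B, Uma), (28, 18, k1, D, Mo), (28, 18, k1, D, Ned), (29, 18, k1, D, Mo), (29, 18, k1, D, Ned), (31, 40, p1, B, Cal), (31, 40, p1, B, Uma), (31, 40, p1, D, Mo), (31, 40, p1, D, Ned), (31, 40, p1, F, Ada), (35, 4, k2, B, Cal), (35, 4, k2, B, Uma), (6, 18, k1, D, Mo), (6, 18, k1, D, Ned)}
Selection sname != Ada: {(1, 40, p1, B, Cal), (1, 40, p1, B, Uma), (1, 40, p1, D, Mo), (1, 40, p1, D, Ned), (27, 4, k2, B, Cal), (27, 4, k2, B, Uma), (28, 18, k1, D, Mo), (28, 18, k1, D, Ned), (29, 18, k1, D, Mo), (29, 18, k1, D, Ned), (31, 40, p1, B, Cal), (31, 40, p1, B, Uma), (31, 40, p1, D, Mo), (31, 40, p1, D, Ned), (35, 4, k2, B, Cal), (35, 4, k2, B, Uma), (6, 18, k1, D, Mo), (6, 18, k1, D, Ned)}
Keep only column(s) tid, sid, cid (11 duplicate(s) eliminated): {(1, 40, p1), (27, 4, k2), (28, 18, k1), (29, 18, k1), (31, 40, p1), (35, 4, k2), (6, 18, k1)}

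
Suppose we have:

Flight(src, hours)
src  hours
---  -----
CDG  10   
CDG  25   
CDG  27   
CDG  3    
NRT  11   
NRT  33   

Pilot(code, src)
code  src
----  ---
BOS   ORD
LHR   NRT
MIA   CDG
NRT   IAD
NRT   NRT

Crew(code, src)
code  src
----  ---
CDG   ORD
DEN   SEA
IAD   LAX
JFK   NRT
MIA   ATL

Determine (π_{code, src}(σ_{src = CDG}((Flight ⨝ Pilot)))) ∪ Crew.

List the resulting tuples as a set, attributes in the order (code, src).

{(CDG, ORD), (DEN, SEA), (IAD, LAX), (JFK, NRT), (MIA, ATL), (MIA, CDG)}

Joining Flight and Pilot on src yields {(CDG, 10, MIA), (CDG, 25, MIA), (CDG, 27, MIA), (CDG, 3, MIA), (NRT, 11, LHR), (NRT, 11, NRT), (NRT, 33, LHR), (NRT, 33, NRT)}.
Apply σ_{src = CDG}; surviving tuples: {(CDG, 10, MIA), (CDG, 25, MIA), (CDG, 27, MIA), (CDG, 3, MIA)}
π[code, src]: project onto (code, src) (3 duplicate(s) eliminated) → {(MIA, CDG)}
Taking the union: {(CDG, ORD), (DEN, SEA), (IAD, LAX), (JFK, NRT), (MIA, ATL), (MIA, CDG)}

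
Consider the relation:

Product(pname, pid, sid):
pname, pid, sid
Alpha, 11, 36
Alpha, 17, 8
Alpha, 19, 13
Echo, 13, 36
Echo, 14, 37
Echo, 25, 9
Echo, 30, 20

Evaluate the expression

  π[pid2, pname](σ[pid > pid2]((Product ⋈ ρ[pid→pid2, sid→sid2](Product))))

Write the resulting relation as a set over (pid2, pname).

{(11, Alpha), (13, Echo), (14, Echo), (17, Alpha), (25, Echo)}

ρ[pid→pid2, sid→sid2]: schema becomes (pname, pid2, sid2); tuples unchanged.
Natural join on pname: {(Alpha, 11, 36, 11, 36), (Alpha, 11, 36, 17, 8), (Alpha, 11, 36, 19, 13), (Alpha, 17, 8, 11, 36), (Alpha, 17, 8, 17, 8), (Alpha, 17, 8, 19, 13), (Alpha, 19, 13, 11, 36), (Alpha, 19, 13, 17, 8), (Alpha, 19, 13, 19, 13), (Echo, 13, 36, 13, 36), (Echo, 13, 36, 14, 37), (Echo, 13, 36, 25, 9), (Echo, 13, 36, 30, 20), (Echo, 14, 37, 13, 36), (Echo, 14, 37, 14, 37), (Echo, 14, 37, 25, 9), (Echo, 14, 37, 30, 20), (Echo, 25, 9, 13, 36), (Echo, 25, 9, 14, 37), (Echo, 25, 9, 25, 9), (Echo, 25, 9, 30, 20), (Echo, 30, 20, 13, 36), (Echo, 30, 20, 14, 37), (Echo, 30, 20, 25, 9), (Echo, 30, 20, 30, 20)}
Filtering on pid > pid2 leaves {(Alpha, 17, 8, 11, 36), (Alpha, 19, 13, 11, 36), (Alpha, 19, 13, 17, 8), (Echo, 14, 37, 13, 36), (Echo, 25, 9, 13, 36), (Echo, 25, 9, 14, 37), (Echo, 30, 20, 13, 36), (Echo, 30, 20, 14, 37), (Echo, 30, 20, 25, 9)}.
π_{pid2, pname} gives {(11, Alpha), (13, Echo), (14, Echo), (17, Alpha), (25, Echo)} (4 duplicate(s) eliminated).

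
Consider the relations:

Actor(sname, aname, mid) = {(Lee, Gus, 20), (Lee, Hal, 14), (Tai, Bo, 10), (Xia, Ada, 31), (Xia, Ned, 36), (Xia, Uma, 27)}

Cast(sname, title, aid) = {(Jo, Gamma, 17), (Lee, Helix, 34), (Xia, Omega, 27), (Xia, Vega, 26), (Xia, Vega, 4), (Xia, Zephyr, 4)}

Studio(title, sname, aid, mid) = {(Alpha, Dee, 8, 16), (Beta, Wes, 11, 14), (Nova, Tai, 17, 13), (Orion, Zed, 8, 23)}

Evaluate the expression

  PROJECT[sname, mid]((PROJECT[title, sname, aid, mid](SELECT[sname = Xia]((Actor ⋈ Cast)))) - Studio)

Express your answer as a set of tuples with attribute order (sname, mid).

{(Xia, 27), (Xia, 31), (Xia, 36)}

Natural join on sname: {(Lee, Gus, 20, Helix, 34), (Lee, Hal, 14, Helix, 34), (Xia, Ada, 31, Omega, 27), (Xia, Ada, 31, Vega, 26), (Xia, Ada, 31, Vega, 4), (Xia, Ada, 31, Zephyr, 4), (Xia, Ned, 36, Omega, 27), (Xia, Ned, 36, Vega, 26), (Xia, Ned, 36, Vega, 4), (Xia, Ned, 36, Zephyr, 4), (Xia, Uma, 27, Omega, 27), (Xia, Uma, 27, Vega, 26), (Xia, Uma, 27, Vega, 4), (Xia, Uma, 27, Zephyr, 4)}
Selection sname = Xia: {(Xia, Ada, 31, Omega, 27), (Xia, Ada, 31, Vega, 26), (Xia, Ada, 31, Vega, 4), (Xia, Ada, 31, Zephyr, 4), (Xia, Ned, 36, Omega, 27), (Xia, Ned, 36, Vega, 26), (Xia, Ned, 36, Vega, 4), (Xia, Ned, 36, Zephyr, 4), (Xia, Uma, 27, Omega, 27), (Xia, Uma, 27, Vega, 26), (Xia, Uma, 27, Vega, 4), (Xia, Uma, 27, Zephyr, 4)}
π_{title, sname, aid, mid} gives {(Omega, Xia, 27, 27), (Omega, Xia, 27, 31), (Omega, Xia, 27, 36), (Vega, Xia, 26, 27), (Vega, Xia, 26, 31), (Vega, Xia, 26, 36), (Vega, Xia, 4, 27), (Vega, Xia, 4, 31), (Vega, Xia, 4, 36), (Zephyr, Xia, 4, 27), (Zephyr, Xia, 4, 31), (Zephyr, Xia, 4, 36)}.
Difference: {(Omega, Xia, 27, 27), (Omega, Xia, 27, 31), (Omega, Xia, 27, 36), (Vega, Xia, 26, 27), (Vega, Xia, 26, 31), (Vega, Xia, 26, 36), (Vega, Xia, 4, 27), (Vega, Xia, 4, 31), (Vega, Xia, 4, 36), (Zephyr, Xia, 4, 27), (Zephyr, Xia, 4, 31), (Zephyr, Xia, 4, 36)} with {(Alpha, Dee, 8, 16), (Beta, Wes, 11, 14), (Nova, Tai, 17, 13), (Orion, Zed, 8, 23)} → {(Omega, Xia, 27, 27), (Omega, Xia, 27, 31), (Omega, Xia, 27, 36), (Vega, Xia, 26, 27), (Vega, Xia, 26, 31), (Vega, Xia, 26, 36), (Vega, Xia, 4, 27), (Vega, Xia, 4, 31), (Vega, Xia, 4, 36), (Zephyr, Xia, 4, 27), (Zephyr, Xia, 4, 31), (Zephyr, Xia, 4, 36)}
π_{sname, mid} gives {(Xia, 27), (Xia, 31), (Xia, 36)} (9 duplicate(s) eliminated).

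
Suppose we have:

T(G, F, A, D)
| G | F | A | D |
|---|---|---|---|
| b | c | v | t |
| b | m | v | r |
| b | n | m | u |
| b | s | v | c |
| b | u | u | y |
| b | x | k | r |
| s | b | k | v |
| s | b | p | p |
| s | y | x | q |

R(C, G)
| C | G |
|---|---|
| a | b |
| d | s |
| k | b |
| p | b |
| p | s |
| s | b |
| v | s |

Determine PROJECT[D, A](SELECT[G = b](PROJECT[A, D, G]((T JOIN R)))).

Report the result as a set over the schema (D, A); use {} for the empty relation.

Joining T and R on G yields {(b, c, v, t, a), (b, c, v, t, k), (b, c, v, t, p), (b, c, v, t, s), (b, m, v, r, a), (b, m, v, r, k), (b, m, v, r, p), (b, m, v, r, s), (b, n, m, u, a), (b, n, m, u, k), (b, n, m, u, p), (b, n, m, u, s), (b, s, v, c, a), (b, s, v, c, k), (b, s, v, c, p), (b, s, v, c, s), (b, u, u, y, a), (b, u, u, y, k), (b, u, u, y, p), (b, u, u, y, s), (b, x, k, r, a), (b, x, k, r, k), (b, x, k, r, p), (b, x, k, r, s), (s, b, k, v, d), (s, b, k, v, p), (s, b, k, v, v), (s, b, p, p, d), (s, b, p, p, p), (s, b, p, p, v), (s, y, x, q, d), (s, y, x, q, p), (s, y, x, q, v)}.
π_{A, D, G} gives {(k, r, b), (k, v, s), (m, u, b), (p, p, s), (u, y, b), (v, c, b), (v, r, b), (v, t, b), (x, q, s)} (24 duplicate(s) eliminated).
Filtering on G = b leaves {(k, r, b), (m, u, b), (u, y, b), (v, c, b), (v, r, b), (v, t, b)}.
π_{D, A} gives {(c, v), (r, k), (r, v), (t, v), (u, m), (y, u)}.

{(c, v), (r, k), (r, v), (t, v), (u, m), (y, u)}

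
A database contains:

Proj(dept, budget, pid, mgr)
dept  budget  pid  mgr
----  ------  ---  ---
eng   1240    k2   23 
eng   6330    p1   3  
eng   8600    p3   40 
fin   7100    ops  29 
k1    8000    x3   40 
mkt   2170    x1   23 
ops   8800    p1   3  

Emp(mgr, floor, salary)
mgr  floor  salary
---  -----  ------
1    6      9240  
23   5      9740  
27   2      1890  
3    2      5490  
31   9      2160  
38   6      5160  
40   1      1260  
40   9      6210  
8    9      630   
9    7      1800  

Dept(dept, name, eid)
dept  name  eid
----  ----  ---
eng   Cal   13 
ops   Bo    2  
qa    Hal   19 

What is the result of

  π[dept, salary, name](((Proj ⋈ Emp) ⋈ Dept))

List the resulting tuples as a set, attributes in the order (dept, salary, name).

Joining Proj and Emp on mgr yields {(eng, 1240, k2, 23, 5, 9740), (eng, 6330, p1, 3, 2, 5490), (eng, 8600, p3, 40, 1, 1260), (eng, 8600, p3, 40, 9, 6210), (k1, 8000, x3, 40, 1, 1260), (k1, 8000, x3, 40, 9, 6210), (mkt, 2170, x1, 23, 5, 9740), (ops, 8800, p1, 3, 2, 5490)}.
Joining (Proj ⋈ Emp) and Dept on dept yields {(eng, 1240, k2, 23, 5, 9740, Cal, 13), (eng, 6330, p1, 3, 2, 5490, Cal, 13), (eng, 8600, p3, 40, 1, 1260, Cal, 13), (eng, 8600, p3, 40, 9, 6210, Cal, 13), (ops, 8800, p1, 3, 2, 5490, Bo, 2)}.
π[dept, salary, name]: project onto (dept, salary, name) → {(eng, 1260, Cal), (eng, 5490, Cal), (eng, 6210, Cal), (eng, 9740, Cal), (ops, 5490, Bo)}

{(eng, 1260, Cal), (eng, 5490, Cal), (eng, 6210, Cal), (eng, 9740, Cal), (ops, 5490, Bo)}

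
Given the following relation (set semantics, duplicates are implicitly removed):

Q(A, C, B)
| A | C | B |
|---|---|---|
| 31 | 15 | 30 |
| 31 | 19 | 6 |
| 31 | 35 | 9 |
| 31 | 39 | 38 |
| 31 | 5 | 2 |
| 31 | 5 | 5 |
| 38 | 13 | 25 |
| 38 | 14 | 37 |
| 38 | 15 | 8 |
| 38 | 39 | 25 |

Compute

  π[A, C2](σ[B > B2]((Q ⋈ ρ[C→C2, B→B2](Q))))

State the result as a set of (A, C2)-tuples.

ρ[C→C2, B→B2]: schema becomes (A, C2, B2); tuples unchanged.
Joining Q and ρ[C→C2, B→B2](Q) on A yields {(31, 15, 30, 15, 30), (31, 15, 30, 19, 6), (31, 15, 30, 35, 9), (31, 15, 30, 39, 38), (31, 15, 30, 5, 2), (31, 15, 30, 5, 5), (31, 19, 6, 15, 30), (31, 19, 6, 19, 6), (31, 19, 6, 35, 9), (31, 19, 6, 39, 38), (31, 19, 6, 5, 2), (31, 19, 6, 5, 5), (31, 35, 9, 15, 30), (31, 35, 9, 19, 6), (31, 35, 9, 35, 9), (31, 35, 9, 39, 38), (31, 35, 9, 5, 2), (31, 35, 9, 5, 5), (31, 39, 38, 15, 30), (31, 39, 38, 19, 6), (31, 39, 38, 35, 9), (31, 39, 38, 39, 38), (31, 39, 38, 5, 2), (31, 39, 38, 5, 5), (31, 5, 2, 15, 30), (31, 5, 2, 19, 6), (31, 5, 2, 35, 9), (31, 5, 2, 39, 38), (31, 5, 2, 5, 2), (31, 5, 2, 5, 5), (31, 5, 5, 15, 30), (31, 5, 5, 19, 6), (31, 5, 5, 35, 9), (31, 5, 5, 39, 38), (31, 5, 5, 5, 2), (31, 5, 5, 5, 5), (38, 13, 25, 13, 25), (38, 13, 25, 14, 37), (38, 13, 25, 15, 8), (38, 13, 25, 39, 25), (38, 14, 37, 13, 25), (38, 14, 37, 14, 37), (38, 14, 37, 15, 8), (38, 14, 37, 39, 25), (38, 15, 8, 13, 25), (38, 15, 8, 14, 37), (38, 15, 8, 15, 8), (38, 15, 8, 39, 25), (38, 39, 25, 13, 25), (38, 39, 25, 14, 37), (38, 39, 25, 15, 8), (38, 39, 25, 39, 25)}.
Apply σ_{B > B2}; surviving tuples: {(31, 15, 30, 19, 6), (31, 15, 30, 35, 9), (31, 15, 30, 5, 2), (31, 15, 30, 5, 5), (31, 19, 6, 5, 2), (31, 19, 6, 5, 5), (31, 35, 9, 19, 6), (31, 35, 9, 5, 2), (31, 35, 9, 5, 5), (31, 39, 38, 15, 30), (31, 39, 38, 19, 6), (31, 39, 38, 35, 9), (31, 39, 38, 5, 2), (31, 39, 38, 5, 5), (31, 5, 5, 5, 2), (38, 13, 25, 15, 8), (38, 14, 37, 13, 25), (38, 14, 37, 15, 8), (38, 14, 37, 39, 25), (38, 39, 25, 15, 8)}
Keep only column(s) A, C2 (13 duplicate(s) eliminated): {(31, 15), (31, 19), (31, 35), (31, 5), (38, 13), (38, 15), (38, 39)}

{(31, 15), (31, 19), (31, 35), (31, 5), (38, 13), (38, 15), (38, 39)}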